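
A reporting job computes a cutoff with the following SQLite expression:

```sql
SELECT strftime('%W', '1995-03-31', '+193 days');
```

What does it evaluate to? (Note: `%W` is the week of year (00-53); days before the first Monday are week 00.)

First apply '+193 days': 1995-03-31 → 1995-10-10.
1995-10-10 is a Tuesday. SQLite's %W counts Mondays since the year started; the result is 41.

41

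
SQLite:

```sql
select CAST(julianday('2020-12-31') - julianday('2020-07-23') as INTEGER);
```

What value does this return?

161

8 days remain in July 2020 after the 23rd (31 − 23).
August 2020: 31 days.
September 2020: 30 days.
October 2020: 31 days.
November 2020: 30 days.
Then 31 days into December 2020.
Total: 8 + 31 + 30 + 31 + 30 + 31 = 161.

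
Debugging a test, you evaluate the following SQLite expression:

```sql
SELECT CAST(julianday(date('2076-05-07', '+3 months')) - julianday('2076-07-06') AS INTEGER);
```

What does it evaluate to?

32

Adding +3 months to 2076-05-07 gives 2076-08-07.
25 days remain in July 2076 after the 6th (31 − 6).
Then 7 days into August 2076.
Total: 25 + 7 = 32.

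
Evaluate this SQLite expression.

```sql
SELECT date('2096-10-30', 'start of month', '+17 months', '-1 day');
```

`start of month` rewinds 2096-10-30 to 2096-10-01.
Adding +17 months to 2096-10-01 gives 2098-03-01.
Going back 1 day from 2098-03-01 reaches 2098-02-28 (last day of February, 28 days).

2098-02-28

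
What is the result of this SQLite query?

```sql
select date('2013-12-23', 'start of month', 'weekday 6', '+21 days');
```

`start of month` rewinds 2013-12-23 to 2013-12-01.
`weekday 6` advances to the next Saturday; 2013-12-01 is a Sunday, so it moves forward to 2013-12-07.
Advancing 21 more days within December lands on 2013-12-28.

2013-12-28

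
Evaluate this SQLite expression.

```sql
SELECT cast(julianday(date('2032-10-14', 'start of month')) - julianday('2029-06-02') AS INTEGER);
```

`start of month` rewinds 2032-10-14 to 2032-10-01.
28 days remain in June 2029 after the 2nd (30 − 2).
Full months from July 2029 through September 2032 contribute their day counts.
Then 1 day into October 2032.
Total: 28 + 31 + 31 + 30 + 31 + 30 + 31 + 31 + 28 + 31 + 30 + 31 + 30 + 31 + 31 + 30 + 31 + 30 + 31 + 31 + 28 + 31 + 30 + 31 + 30 + 31 + 31 + 30 + 31 + 30 + 31 + 31 + 29 + 31 + 30 + 31 + 30 + 31 + 31 + 30 + 1 = 1217.

1217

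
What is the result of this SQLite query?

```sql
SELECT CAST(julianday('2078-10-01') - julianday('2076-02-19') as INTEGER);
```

10 days remain in February 2076 after the 19th (29 − 19).
Full months from March 2076 through September 2078 contribute their day counts.
Then 1 day into October 2078.
Total: 10 + 31 + 30 + 31 + 30 + 31 + 31 + 30 + 31 + 30 + 31 + 31 + 28 + 31 + 30 + 31 + 30 + 31 + 31 + 30 + 31 + 30 + 31 + 31 + 28 + 31 + 30 + 31 + 30 + 31 + 31 + 30 + 1 = 955.

955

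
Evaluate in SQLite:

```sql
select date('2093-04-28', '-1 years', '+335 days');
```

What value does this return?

2093-03-29

Adding -1 year to 2093-04-28 gives 2092-04-28.
Applying '+335 days' to 2092-04-28: counting 335 days forward gives 2093-03-29.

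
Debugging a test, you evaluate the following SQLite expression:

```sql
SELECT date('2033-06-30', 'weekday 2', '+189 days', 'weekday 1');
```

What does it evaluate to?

`weekday 2` advances to the next Tuesday; 2033-06-30 is a Thursday, so it moves forward to 2033-07-05.
Applying '+189 days' to 2033-07-05: counting 189 days forward gives 2034-01-10.
`weekday 1` advances to the next Monday; 2034-01-10 is a Tuesday, so it moves forward to 2034-01-16.

2034-01-16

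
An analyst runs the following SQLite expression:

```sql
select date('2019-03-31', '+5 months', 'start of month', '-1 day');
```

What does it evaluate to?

2019-07-31

Adding +5 months to 2019-03-31 gives 2019-08-31.
`start of month` rewinds 2019-08-31 to 2019-08-01.
Going back 1 day from 2019-08-01 reaches 2019-07-31 (last day of July, 31 days).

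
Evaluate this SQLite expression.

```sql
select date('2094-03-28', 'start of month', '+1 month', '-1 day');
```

2094-03-31

`start of month` rewinds 2094-03-28 to 2094-03-01.
Adding +1 month to 2094-03-01 gives 2094-04-01.
Going back 1 day from 2094-04-01 reaches 2094-03-31 (last day of March, 31 days).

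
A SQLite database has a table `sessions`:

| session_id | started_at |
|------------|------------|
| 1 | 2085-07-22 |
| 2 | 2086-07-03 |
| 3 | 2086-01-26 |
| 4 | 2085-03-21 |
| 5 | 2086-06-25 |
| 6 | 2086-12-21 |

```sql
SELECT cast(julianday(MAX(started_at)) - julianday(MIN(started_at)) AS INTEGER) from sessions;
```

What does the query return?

640

MIN = 2085-03-21, MAX = 2086-12-21.
10 days remain in March 2085 after the 21st (31 − 21).
Full months from April 2085 through November 2086 contribute their day counts.
Then 21 days into December 2086.
Total: 10 + 30 + 31 + 30 + 31 + 31 + 30 + 31 + 30 + 31 + 31 + 28 + 31 + 30 + 31 + 30 + 31 + 31 + 30 + 31 + 30 + 21 = 640.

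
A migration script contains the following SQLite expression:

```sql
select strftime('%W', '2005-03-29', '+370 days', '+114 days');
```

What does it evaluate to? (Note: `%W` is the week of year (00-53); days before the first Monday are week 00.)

30

First apply '+370 days', '+114 days': 2005-03-29 → 2006-07-26.
2006-07-26 is a Wednesday. SQLite's %W counts Mondays since the year started; the result is 30.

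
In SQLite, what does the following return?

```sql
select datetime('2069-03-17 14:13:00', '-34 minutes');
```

-34 minutes from 2069-03-17 14:13:00 is 2069-03-17 13:39:00.

2069-03-17 13:39:00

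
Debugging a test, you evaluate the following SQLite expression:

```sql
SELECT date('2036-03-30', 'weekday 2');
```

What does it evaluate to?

2036-04-01

`weekday 2` advances to the next Tuesday; 2036-03-30 is a Sunday, so it moves forward to 2036-04-01.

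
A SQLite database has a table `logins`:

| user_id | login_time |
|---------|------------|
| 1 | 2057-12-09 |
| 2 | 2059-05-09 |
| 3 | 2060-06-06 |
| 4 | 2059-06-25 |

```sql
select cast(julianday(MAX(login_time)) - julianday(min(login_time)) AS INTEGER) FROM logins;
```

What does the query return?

MIN = 2057-12-09, MAX = 2060-06-06.
22 days remain in December 2057 after the 9th (31 − 9).
Full months from January 2058 through May 2060 contribute their day counts.
Then 6 days into June 2060.
Total: 22 + 31 + 28 + 31 + 30 + 31 + 30 + 31 + 31 + 30 + 31 + 30 + 31 + 31 + 28 + 31 + 30 + 31 + 30 + 31 + 31 + 30 + 31 + 30 + 31 + 31 + 29 + 31 + 30 + 31 + 6 = 910.

910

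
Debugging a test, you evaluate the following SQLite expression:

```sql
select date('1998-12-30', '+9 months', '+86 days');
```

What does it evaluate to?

1999-12-25

Adding +9 months to 1998-12-30 gives 1999-09-30.
Applying '+86 days' to 1999-09-30: counting 86 days forward gives 1999-12-25.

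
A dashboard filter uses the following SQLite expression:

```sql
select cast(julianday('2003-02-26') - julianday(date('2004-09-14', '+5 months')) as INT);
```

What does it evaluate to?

Adding +5 months to 2004-09-14 gives 2005-02-14.
2 days remain in February 2003 after the 26th (28 − 26).
Full months from March 2003 through January 2005 contribute their day counts.
Then 14 days into February 2005.
Total: 2 + 31 + 30 + 31 + 30 + 31 + 31 + 30 + 31 + 30 + 31 + 31 + 29 + 31 + 30 + 31 + 30 + 31 + 31 + 30 + 31 + 30 + 31 + 31 + 14 = 719.
The subtraction is earlier − later, so the result is −719 → -719.

-719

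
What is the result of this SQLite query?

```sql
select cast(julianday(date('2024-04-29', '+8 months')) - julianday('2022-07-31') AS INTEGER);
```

882

Adding +8 months to 2024-04-29 gives 2024-12-29.
0 days remain in July 2022 after the 31st (31 − 31).
Full months from August 2022 through November 2024 contribute their day counts.
Then 29 days into December 2024.
Total: 0 + 31 + 30 + 31 + 30 + 31 + 31 + 28 + 31 + 30 + 31 + 30 + 31 + 31 + 30 + 31 + 30 + 31 + 31 + 29 + 31 + 30 + 31 + 30 + 31 + 31 + 30 + 31 + 30 + 29 = 882.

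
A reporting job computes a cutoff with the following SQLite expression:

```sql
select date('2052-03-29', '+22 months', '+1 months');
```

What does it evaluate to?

2054-03-01

Adding +22 months to 2052-03-29 gives 2054-01-29.
Adding +1 month to 2054-01-29 targets 2054-02-29. February 2054 has only 28 days, so SQLite normalizes the 1-day overflow forward to 2054-03-01.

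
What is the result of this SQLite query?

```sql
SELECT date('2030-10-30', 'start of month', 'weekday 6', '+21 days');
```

`start of month` rewinds 2030-10-30 to 2030-10-01.
`weekday 6` advances to the next Saturday; 2030-10-01 is a Tuesday, so it moves forward to 2030-10-05.
Advancing 21 more days within October lands on 2030-10-26.

2030-10-26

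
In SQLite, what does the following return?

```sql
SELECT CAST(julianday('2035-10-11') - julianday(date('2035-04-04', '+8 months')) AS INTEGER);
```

Adding +8 months to 2035-04-04 gives 2035-12-04.
20 days remain in October 2035 after the 11th (31 − 11).
November 2035: 30 days.
Then 4 days into December 2035.
Total: 20 + 30 + 4 = 54.
The subtraction is earlier − later, so the result is −54 → -54.

-54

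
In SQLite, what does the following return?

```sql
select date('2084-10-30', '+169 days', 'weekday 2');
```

Applying '+169 days' to 2084-10-30: counting 169 days forward gives 2085-04-17.
`weekday 2` advances to the next Tuesday; 2085-04-17 is already a Tuesday, so it stays at 2085-04-17.

2085-04-17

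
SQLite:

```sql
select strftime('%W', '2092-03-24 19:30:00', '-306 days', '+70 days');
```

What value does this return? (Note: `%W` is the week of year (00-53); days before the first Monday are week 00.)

First apply '-306 days', '+70 days': 2092-03-24 19:30:00 → 2091-08-01 19:30:00.
2091-08-01 is a Wednesday. SQLite's %W counts Mondays since the year started; the result is 31.

31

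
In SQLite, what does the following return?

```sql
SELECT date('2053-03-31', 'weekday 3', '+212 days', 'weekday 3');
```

2053-11-05

`weekday 3` advances to the next Wednesday; 2053-03-31 is a Monday, so it moves forward to 2053-04-02.
Applying '+212 days' to 2053-04-02: counting 212 days forward gives 2053-10-31.
`weekday 3` advances to the next Wednesday; 2053-10-31 is a Friday, so it moves forward to 2053-11-05.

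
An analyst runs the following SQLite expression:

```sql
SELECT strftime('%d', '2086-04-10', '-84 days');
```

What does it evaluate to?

First apply '-84 days': 2086-04-10 → 2086-01-16.
`%d` extracts the 2-digit day of month: 16.

16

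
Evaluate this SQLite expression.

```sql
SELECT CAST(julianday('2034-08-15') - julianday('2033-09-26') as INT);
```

323

4 days remain in September 2033 after the 26th (30 − 26).
Full months from October 2033 through July 2034 contribute their day counts.
Then 15 days into August 2034.
Total: 4 + 31 + 30 + 31 + 31 + 28 + 31 + 30 + 31 + 30 + 31 + 15 = 323.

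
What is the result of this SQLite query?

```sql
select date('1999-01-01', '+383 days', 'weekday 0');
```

2000-01-23

Applying '+383 days' to 1999-01-01: counting 383 days forward gives 2000-01-19.
`weekday 0` advances to the next Sunday; 2000-01-19 is a Wednesday, so it moves forward to 2000-01-23.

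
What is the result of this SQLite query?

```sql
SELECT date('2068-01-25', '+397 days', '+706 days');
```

Applying '+397 days' to 2068-01-25: counting 397 days forward gives 2069-02-25.
Applying '+706 days' to 2069-02-25: counting 706 days forward gives 2071-02-01.

2071-02-01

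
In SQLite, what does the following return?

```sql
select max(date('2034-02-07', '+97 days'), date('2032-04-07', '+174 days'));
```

date('2034-02-07', '+97 days') → 2034-05-15.
date('2032-04-07', '+174 days') → 2032-09-28.
Later of the two is 2034-05-15.

2034-05-15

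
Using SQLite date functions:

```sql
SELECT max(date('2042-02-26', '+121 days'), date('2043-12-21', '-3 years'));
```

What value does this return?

date('2042-02-26', '+121 days') → 2042-06-27.
date('2043-12-21', '-3 years') → 2040-12-21.
Later of the two is 2042-06-27.

2042-06-27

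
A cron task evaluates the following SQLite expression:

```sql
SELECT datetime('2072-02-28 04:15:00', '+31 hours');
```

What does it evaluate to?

2072-02-29 11:15:00

+31 hours from 2072-02-28 04:15:00 is 2072-02-29 11:15:00 (crosses midnight).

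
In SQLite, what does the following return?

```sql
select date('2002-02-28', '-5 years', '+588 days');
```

1998-10-09

Adding -5 years to 2002-02-28 gives 1997-02-28.
Applying '+588 days' to 1997-02-28: counting 588 days forward gives 1998-10-09.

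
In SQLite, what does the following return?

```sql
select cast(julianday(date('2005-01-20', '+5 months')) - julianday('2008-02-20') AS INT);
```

-975

Adding +5 months to 2005-01-20 gives 2005-06-20.
10 days remain in June 2005 after the 20th (30 − 20).
Full months from July 2005 through January 2008 contribute their day counts.
Then 20 days into February 2008.
Total: 10 + 31 + 31 + 30 + 31 + 30 + 31 + 31 + 28 + 31 + 30 + 31 + 30 + 31 + 31 + 30 + 31 + 30 + 31 + 31 + 28 + 31 + 30 + 31 + 30 + 31 + 31 + 30 + 31 + 30 + 31 + 31 + 20 = 975.
The subtraction is earlier − later, so the result is −975 → -975.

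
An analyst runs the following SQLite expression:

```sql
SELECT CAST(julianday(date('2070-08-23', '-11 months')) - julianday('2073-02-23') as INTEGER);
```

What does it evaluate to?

Adding -11 months to 2070-08-23 gives 2069-09-23.
7 days remain in September 2069 after the 23rd (30 − 23).
Full months from October 2069 through January 2073 contribute their day counts.
Then 23 days into February 2073.
Total: 7 + 31 + 30 + 31 + 31 + 28 + 31 + 30 + 31 + 30 + 31 + 31 + 30 + 31 + 30 + 31 + 31 + 28 + 31 + 30 + 31 + 30 + 31 + 31 + 30 + 31 + 30 + 31 + 31 + 29 + 31 + 30 + 31 + 30 + 31 + 31 + 30 + 31 + 30 + 31 + 31 + 23 = 1249.
The subtraction is earlier − later, so the result is −1249 → -1249.

-1249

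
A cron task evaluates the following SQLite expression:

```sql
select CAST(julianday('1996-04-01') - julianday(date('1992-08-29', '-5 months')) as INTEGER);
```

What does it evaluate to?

1464

Adding -5 months to 1992-08-29 gives 1992-03-29.
2 days remain in March 1992 after the 29th (31 − 29).
Full months from April 1992 through March 1996 contribute their day counts.
Then 1 day into April 1996.
Total: 2 + 30 + 31 + 30 + 31 + 31 + 30 + 31 + 30 + 31 + 31 + 28 + 31 + 30 + 31 + 30 + 31 + 31 + 30 + 31 + 30 + 31 + 31 + 28 + 31 + 30 + 31 + 30 + 31 + 31 + 30 + 31 + 30 + 31 + 31 + 28 + 31 + 30 + 31 + 30 + 31 + 31 + 30 + 31 + 30 + 31 + 31 + 29 + 31 + 1 = 1464.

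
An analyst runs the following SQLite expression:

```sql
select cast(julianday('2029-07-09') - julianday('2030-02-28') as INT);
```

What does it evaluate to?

-234

22 days remain in July 2029 after the 9th (31 − 9).
Full months from August 2029 through January 2030 contribute their day counts.
Then 28 days into February 2030.
Total: 22 + 31 + 30 + 31 + 30 + 31 + 31 + 28 = 234.
The subtraction is earlier − later, so the result is −234 → -234.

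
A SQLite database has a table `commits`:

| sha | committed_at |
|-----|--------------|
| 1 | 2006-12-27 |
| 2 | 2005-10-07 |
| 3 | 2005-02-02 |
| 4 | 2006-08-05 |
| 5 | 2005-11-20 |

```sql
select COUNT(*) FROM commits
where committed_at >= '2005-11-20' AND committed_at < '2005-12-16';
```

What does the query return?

1

Rows in [2005-11-20, 2005-12-16): 2005-11-20 → 1 row.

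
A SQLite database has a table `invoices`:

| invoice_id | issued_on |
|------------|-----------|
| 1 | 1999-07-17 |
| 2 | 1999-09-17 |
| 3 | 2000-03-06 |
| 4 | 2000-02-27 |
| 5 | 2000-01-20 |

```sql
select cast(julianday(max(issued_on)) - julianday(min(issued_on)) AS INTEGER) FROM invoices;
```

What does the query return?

233

MIN = 1999-07-17, MAX = 2000-03-06.
14 days remain in July 1999 after the 17th (31 − 17).
Full months from August 1999 through February 2000 contribute their day counts.
Then 6 days into March 2000.
Total: 14 + 31 + 30 + 31 + 30 + 31 + 31 + 29 + 6 = 233.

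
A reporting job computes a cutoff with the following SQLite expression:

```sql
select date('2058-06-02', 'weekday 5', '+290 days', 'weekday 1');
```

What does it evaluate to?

2059-03-24

`weekday 5` advances to the next Friday; 2058-06-02 is a Sunday, so it moves forward to 2058-06-07.
Applying '+290 days' to 2058-06-07: counting 290 days forward gives 2059-03-24.
`weekday 1` advances to the next Monday; 2059-03-24 is already a Monday, so it stays at 2059-03-24.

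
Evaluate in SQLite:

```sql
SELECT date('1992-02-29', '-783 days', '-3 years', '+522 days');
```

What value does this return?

Applying '-783 days' to 1992-02-29: counting 783 days back gives 1990-01-07.
Adding -3 years to 1990-01-07 gives 1987-01-07.
Applying '+522 days' to 1987-01-07: counting 522 days forward gives 1988-06-12.

1988-06-12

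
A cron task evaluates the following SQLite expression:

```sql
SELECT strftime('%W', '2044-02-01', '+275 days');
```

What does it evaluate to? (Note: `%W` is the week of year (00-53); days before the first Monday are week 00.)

First apply '+275 days': 2044-02-01 → 2044-11-02.
2044-11-02 is a Wednesday. SQLite's %W counts Mondays since the year started; the result is 44.

44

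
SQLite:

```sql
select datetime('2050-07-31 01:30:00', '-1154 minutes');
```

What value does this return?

2050-07-30 06:16:00

1154 minutes = 19h 14m; -1154 minutes from 2050-07-31 01:30:00 is 2050-07-30 06:16:00 (crosses midnight).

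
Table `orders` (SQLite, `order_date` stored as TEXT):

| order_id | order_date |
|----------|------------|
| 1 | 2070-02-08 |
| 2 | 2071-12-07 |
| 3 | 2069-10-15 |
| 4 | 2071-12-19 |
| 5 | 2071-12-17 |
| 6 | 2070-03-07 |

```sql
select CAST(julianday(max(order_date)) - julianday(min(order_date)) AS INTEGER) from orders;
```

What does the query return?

MIN = 2069-10-15, MAX = 2071-12-19.
16 days remain in October 2069 after the 15th (31 − 15).
Full months from November 2069 through November 2071 contribute their day counts.
Then 19 days into December 2071.
Total: 16 + 30 + 31 + 31 + 28 + 31 + 30 + 31 + 30 + 31 + 31 + 30 + 31 + 30 + 31 + 31 + 28 + 31 + 30 + 31 + 30 + 31 + 31 + 30 + 31 + 30 + 19 = 795.

795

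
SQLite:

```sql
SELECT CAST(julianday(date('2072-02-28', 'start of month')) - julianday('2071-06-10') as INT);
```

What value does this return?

236

`start of month` rewinds 2072-02-28 to 2072-02-01.
20 days remain in June 2071 after the 10th (30 − 10).
Full months from July 2071 through January 2072 contribute their day counts.
Then 1 day into February 2072.
Total: 20 + 31 + 31 + 30 + 31 + 30 + 31 + 31 + 1 = 236.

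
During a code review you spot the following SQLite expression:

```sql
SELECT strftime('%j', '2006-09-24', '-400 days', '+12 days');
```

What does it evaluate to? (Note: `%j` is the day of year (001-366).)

244

First apply '-400 days', '+12 days': 2006-09-24 → 2005-09-01.
Day-of-year for 2005-09-01: days since 2005-01-01 inclusive = 244, zero-padded to 244.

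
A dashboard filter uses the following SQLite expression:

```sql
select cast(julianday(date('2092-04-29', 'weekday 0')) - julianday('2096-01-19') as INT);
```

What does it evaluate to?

`weekday 0` advances to the next Sunday; 2092-04-29 is a Tuesday, so it moves forward to 2092-05-04.
27 days remain in May 2092 after the 4th (31 − 4).
Full months from June 2092 through December 2095 contribute their day counts.
Then 19 days into January 2096.
Total: 27 + 30 + 31 + 31 + 30 + 31 + 30 + 31 + 31 + 28 + 31 + 30 + 31 + 30 + 31 + 31 + 30 + 31 + 30 + 31 + 31 + 28 + 31 + 30 + 31 + 30 + 31 + 31 + 30 + 31 + 30 + 31 + 31 + 28 + 31 + 30 + 31 + 30 + 31 + 31 + 30 + 31 + 30 + 31 + 19 = 1355.
The subtraction is earlier − later, so the result is −1355 → -1355.

-1355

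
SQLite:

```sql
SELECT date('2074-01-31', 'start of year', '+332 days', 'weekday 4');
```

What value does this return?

2074-11-29

`start of year` rewinds 2074-01-31 to 2074-01-01.
Applying '+332 days' to 2074-01-01: counting 332 days forward gives 2074-11-29.
`weekday 4` advances to the next Thursday; 2074-11-29 is already a Thursday, so it stays at 2074-11-29.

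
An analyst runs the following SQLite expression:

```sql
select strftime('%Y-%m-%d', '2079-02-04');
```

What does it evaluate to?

`%Y-%m-%d` extracts the ISO date: 2079-02-04.

2079-02-04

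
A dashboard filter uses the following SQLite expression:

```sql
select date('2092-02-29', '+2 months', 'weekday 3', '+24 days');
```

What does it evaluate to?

Adding +2 months to 2092-02-29 gives 2092-04-29.
`weekday 3` advances to the next Wednesday; 2092-04-29 is a Tuesday, so it moves forward to 2092-04-30.
April 2092 has 30 days; 0 remain after the 30th, so 1 days reach 2092-05-01.
Advancing 23 more days within May lands on 2092-05-24.

2092-05-24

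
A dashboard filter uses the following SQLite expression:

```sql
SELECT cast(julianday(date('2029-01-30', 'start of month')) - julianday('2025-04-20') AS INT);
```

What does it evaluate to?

1352

`start of month` rewinds 2029-01-30 to 2029-01-01.
10 days remain in April 2025 after the 20th (30 − 20).
Full months from May 2025 through December 2028 contribute their day counts.
Then 1 day into January 2029.
Total: 10 + 31 + 30 + 31 + 31 + 30 + 31 + 30 + 31 + 31 + 28 + 31 + 30 + 31 + 30 + 31 + 31 + 30 + 31 + 30 + 31 + 31 + 28 + 31 + 30 + 31 + 30 + 31 + 31 + 30 + 31 + 30 + 31 + 31 + 29 + 31 + 30 + 31 + 30 + 31 + 31 + 30 + 31 + 30 + 31 + 1 = 1352.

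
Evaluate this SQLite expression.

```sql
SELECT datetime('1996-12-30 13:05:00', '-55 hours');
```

-55 hours from 1996-12-30 13:05:00 is 1996-12-28 06:05:00 (crosses midnight).

1996-12-28 06:05:00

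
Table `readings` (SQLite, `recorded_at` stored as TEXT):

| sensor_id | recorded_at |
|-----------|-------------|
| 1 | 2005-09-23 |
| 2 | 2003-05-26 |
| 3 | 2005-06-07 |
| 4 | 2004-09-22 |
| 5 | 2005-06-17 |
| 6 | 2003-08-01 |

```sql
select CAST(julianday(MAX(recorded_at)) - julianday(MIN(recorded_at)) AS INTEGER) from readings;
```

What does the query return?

MIN = 2003-05-26, MAX = 2005-09-23.
5 days remain in May 2003 after the 26th (31 − 26).
Full months from June 2003 through August 2005 contribute their day counts.
Then 23 days into September 2005.
Total: 5 + 30 + 31 + 31 + 30 + 31 + 30 + 31 + 31 + 29 + 31 + 30 + 31 + 30 + 31 + 31 + 30 + 31 + 30 + 31 + 31 + 28 + 31 + 30 + 31 + 30 + 31 + 31 + 23 = 851.

851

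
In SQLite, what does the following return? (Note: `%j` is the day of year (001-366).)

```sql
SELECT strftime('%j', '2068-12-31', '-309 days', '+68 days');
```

First apply '-309 days', '+68 days': 2068-12-31 → 2068-05-04.
Day-of-year for 2068-05-04: days since 2068-01-01 inclusive = 125, zero-padded to 125.

125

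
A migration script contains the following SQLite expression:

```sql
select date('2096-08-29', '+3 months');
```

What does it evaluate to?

2096-11-29

Adding +3 months to 2096-08-29 gives 2096-11-29.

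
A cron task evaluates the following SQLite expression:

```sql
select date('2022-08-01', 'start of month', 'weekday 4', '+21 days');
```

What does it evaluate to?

`start of month` rewinds 2022-08-01 to 2022-08-01.
`weekday 4` advances to the next Thursday; 2022-08-01 is a Monday, so it moves forward to 2022-08-04.
Advancing 21 more days within August lands on 2022-08-25.

2022-08-25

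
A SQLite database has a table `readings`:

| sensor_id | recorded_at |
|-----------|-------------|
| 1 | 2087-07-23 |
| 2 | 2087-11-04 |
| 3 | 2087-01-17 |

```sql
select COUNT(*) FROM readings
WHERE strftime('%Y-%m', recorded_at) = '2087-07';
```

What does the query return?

1

Rows with year-month 2087-07: 2087-07-23 → 1.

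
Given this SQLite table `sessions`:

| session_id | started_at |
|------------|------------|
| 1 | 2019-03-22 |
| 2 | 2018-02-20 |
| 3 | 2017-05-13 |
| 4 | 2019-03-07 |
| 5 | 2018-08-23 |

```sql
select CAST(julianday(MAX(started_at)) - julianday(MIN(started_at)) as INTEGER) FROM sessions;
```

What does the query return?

678

MIN = 2017-05-13, MAX = 2019-03-22.
18 days remain in May 2017 after the 13th (31 − 13).
Full months from June 2017 through February 2019 contribute their day counts.
Then 22 days into March 2019.
Total: 18 + 30 + 31 + 31 + 30 + 31 + 30 + 31 + 31 + 28 + 31 + 30 + 31 + 30 + 31 + 31 + 30 + 31 + 30 + 31 + 31 + 28 + 22 = 678.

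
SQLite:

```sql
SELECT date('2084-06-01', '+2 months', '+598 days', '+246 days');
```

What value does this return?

Adding +2 months to 2084-06-01 gives 2084-08-01.
Applying '+598 days' to 2084-08-01: counting 598 days forward gives 2086-03-22.
Applying '+246 days' to 2086-03-22: counting 246 days forward gives 2086-11-23.

2086-11-23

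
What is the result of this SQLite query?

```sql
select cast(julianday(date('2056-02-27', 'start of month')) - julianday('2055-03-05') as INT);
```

333

`start of month` rewinds 2056-02-27 to 2056-02-01.
26 days remain in March 2055 after the 5th (31 − 5).
Full months from April 2055 through January 2056 contribute their day counts.
Then 1 day into February 2056.
Total: 26 + 30 + 31 + 30 + 31 + 31 + 30 + 31 + 30 + 31 + 31 + 1 = 333.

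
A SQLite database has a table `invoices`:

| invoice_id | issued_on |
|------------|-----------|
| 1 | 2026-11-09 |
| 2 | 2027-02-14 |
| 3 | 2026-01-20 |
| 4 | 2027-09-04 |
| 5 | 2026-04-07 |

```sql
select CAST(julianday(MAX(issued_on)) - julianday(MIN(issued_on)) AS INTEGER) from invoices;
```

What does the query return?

592

MIN = 2026-01-20, MAX = 2027-09-04.
11 days remain in January 2026 after the 20th (31 − 20).
Full months from February 2026 through August 2027 contribute their day counts.
Then 4 days into September 2027.
Total: 11 + 28 + 31 + 30 + 31 + 30 + 31 + 31 + 30 + 31 + 30 + 31 + 31 + 28 + 31 + 30 + 31 + 30 + 31 + 31 + 4 = 592.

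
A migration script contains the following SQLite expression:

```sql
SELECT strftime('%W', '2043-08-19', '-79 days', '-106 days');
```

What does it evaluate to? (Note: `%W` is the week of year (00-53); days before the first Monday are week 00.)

06

First apply '-79 days', '-106 days': 2043-08-19 → 2043-02-15.
2043-02-15 is a Sunday. SQLite's %W counts Mondays since the year started; the result is 06.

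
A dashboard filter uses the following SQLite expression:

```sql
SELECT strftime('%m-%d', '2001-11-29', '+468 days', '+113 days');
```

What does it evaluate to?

First apply '+468 days', '+113 days': 2001-11-29 → 2003-07-03.
`%m-%d` extracts the month-day: 07-03.

07-03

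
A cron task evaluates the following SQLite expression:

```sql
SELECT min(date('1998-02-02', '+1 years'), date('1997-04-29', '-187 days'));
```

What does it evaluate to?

1996-10-24

date('1998-02-02', '+1 years') → 1999-02-02.
date('1997-04-29', '-187 days') → 1996-10-24.
Earlier of the two is 1996-10-24.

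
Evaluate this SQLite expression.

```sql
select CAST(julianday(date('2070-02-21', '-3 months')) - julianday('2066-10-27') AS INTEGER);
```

Adding -3 months to 2070-02-21 gives 2069-11-21.
4 days remain in October 2066 after the 27th (31 − 27).
Full months from November 2066 through October 2069 contribute their day counts.
Then 21 days into November 2069.
Total: 4 + 30 + 31 + 31 + 28 + 31 + 30 + 31 + 30 + 31 + 31 + 30 + 31 + 30 + 31 + 31 + 29 + 31 + 30 + 31 + 30 + 31 + 31 + 30 + 31 + 30 + 31 + 31 + 28 + 31 + 30 + 31 + 30 + 31 + 31 + 30 + 31 + 21 = 1121.

1121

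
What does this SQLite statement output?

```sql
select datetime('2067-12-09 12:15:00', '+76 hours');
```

2067-12-12 16:15:00

+76 hours from 2067-12-09 12:15:00 is 2067-12-12 16:15:00 (crosses midnight).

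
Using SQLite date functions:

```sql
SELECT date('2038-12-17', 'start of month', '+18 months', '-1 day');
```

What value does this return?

2040-05-31

`start of month` rewinds 2038-12-17 to 2038-12-01.
Adding +18 months to 2038-12-01 gives 2040-06-01.
Going back 1 day from 2040-06-01 reaches 2040-05-31 (last day of May, 31 days).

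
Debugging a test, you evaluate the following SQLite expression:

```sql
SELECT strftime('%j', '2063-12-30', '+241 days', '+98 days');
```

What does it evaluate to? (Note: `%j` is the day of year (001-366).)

First apply '+241 days', '+98 days': 2063-12-30 → 2064-12-03.
Day-of-year for 2064-12-03: days since 2064-01-01 inclusive = 338, zero-padded to 338.

338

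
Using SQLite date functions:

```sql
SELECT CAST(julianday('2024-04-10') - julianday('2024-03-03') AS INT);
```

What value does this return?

28 days remain in March 2024 after the 3rd (31 − 3).
Then 10 days into April 2024.
Total: 28 + 10 = 38.

38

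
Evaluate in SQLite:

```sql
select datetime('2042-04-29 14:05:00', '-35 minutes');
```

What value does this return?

2042-04-29 13:30:00

-35 minutes from 2042-04-29 14:05:00 is 2042-04-29 13:30:00.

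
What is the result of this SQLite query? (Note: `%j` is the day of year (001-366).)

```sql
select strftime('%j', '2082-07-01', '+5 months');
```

335

First apply '+5 months': 2082-07-01 → 2082-12-01.
Day-of-year for 2082-12-01: days since 2082-01-01 inclusive = 335, zero-padded to 335.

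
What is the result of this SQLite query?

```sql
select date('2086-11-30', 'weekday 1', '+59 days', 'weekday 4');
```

2087-01-30

`weekday 1` advances to the next Monday; 2086-11-30 is a Saturday, so it moves forward to 2086-12-02.
Applying '+59 days' to 2086-12-02: counting 59 days forward gives 2087-01-30.
`weekday 4` advances to the next Thursday; 2087-01-30 is already a Thursday, so it stays at 2087-01-30.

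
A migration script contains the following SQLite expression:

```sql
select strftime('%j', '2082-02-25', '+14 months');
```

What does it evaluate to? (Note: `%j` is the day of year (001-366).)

First apply '+14 months': 2082-02-25 → 2083-04-25.
Day-of-year for 2083-04-25: days since 2083-01-01 inclusive = 115, zero-padded to 115.

115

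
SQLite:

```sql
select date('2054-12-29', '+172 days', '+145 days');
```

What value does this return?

Applying '+172 days' to 2054-12-29: counting 172 days forward gives 2055-06-19.
Applying '+145 days' to 2055-06-19: counting 145 days forward gives 2055-11-11.

2055-11-11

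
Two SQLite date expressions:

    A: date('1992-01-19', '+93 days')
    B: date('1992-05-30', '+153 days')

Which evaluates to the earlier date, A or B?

A = 1992-04-21.
B = 1992-10-30.
A is earlier.

A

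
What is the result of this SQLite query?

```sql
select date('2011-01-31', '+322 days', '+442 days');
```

Applying '+322 days' to 2011-01-31: counting 322 days forward gives 2011-12-19.
Applying '+442 days' to 2011-12-19: counting 442 days forward gives 2013-03-05.

2013-03-05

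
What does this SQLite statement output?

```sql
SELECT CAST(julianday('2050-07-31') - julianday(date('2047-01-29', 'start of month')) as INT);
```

`start of month` rewinds 2047-01-29 to 2047-01-01.
30 days remain in January 2047 after the 1st (31 − 1).
Full months from February 2047 through June 2050 contribute their day counts.
Then 31 days into July 2050.
Total: 30 + 28 + 31 + 30 + 31 + 30 + 31 + 31 + 30 + 31 + 30 + 31 + 31 + 29 + 31 + 30 + 31 + 30 + 31 + 31 + 30 + 31 + 30 + 31 + 31 + 28 + 31 + 30 + 31 + 30 + 31 + 31 + 30 + 31 + 30 + 31 + 31 + 28 + 31 + 30 + 31 + 30 + 31 = 1307.

1307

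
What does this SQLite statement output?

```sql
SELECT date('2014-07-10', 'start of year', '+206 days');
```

`start of year` rewinds 2014-07-10 to 2014-01-01.
Applying '+206 days' to 2014-01-01: counting 206 days forward gives 2014-07-26.

2014-07-26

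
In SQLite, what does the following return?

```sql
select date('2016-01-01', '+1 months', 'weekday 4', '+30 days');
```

Adding +1 month to 2016-01-01 gives 2016-02-01.
`weekday 4` advances to the next Thursday; 2016-02-01 is a Monday, so it moves forward to 2016-02-04.
February 2016 has 29 days; 25 remain after the 4th, so 26 days reach 2016-03-01.
Advancing 4 more days within March lands on 2016-03-05.

2016-03-05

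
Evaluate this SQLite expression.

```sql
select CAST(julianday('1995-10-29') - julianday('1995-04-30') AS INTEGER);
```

0 days remain in April 1995 after the 30th (30 − 30).
May 1995: 31 days.
June 1995: 30 days.
July 1995: 31 days.
August 1995: 31 days.
September 1995: 30 days.
Then 29 days into October 1995.
Total: 0 + 31 + 30 + 31 + 31 + 30 + 29 = 182.

182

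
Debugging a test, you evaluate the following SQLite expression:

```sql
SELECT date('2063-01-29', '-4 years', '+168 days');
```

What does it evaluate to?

2059-07-16

Adding -4 years to 2063-01-29 gives 2059-01-29.
Applying '+168 days' to 2059-01-29: counting 168 days forward gives 2059-07-16.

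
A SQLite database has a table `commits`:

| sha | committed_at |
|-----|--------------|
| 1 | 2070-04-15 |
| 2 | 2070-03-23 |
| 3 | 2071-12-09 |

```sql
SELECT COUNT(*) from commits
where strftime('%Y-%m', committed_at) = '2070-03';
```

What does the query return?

1

Rows with year-month 2070-03: 2070-03-23 → 1.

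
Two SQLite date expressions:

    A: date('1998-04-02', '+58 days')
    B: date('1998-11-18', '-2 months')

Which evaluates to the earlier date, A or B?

A = 1998-05-30.
B = 1998-09-18.
A is earlier.

A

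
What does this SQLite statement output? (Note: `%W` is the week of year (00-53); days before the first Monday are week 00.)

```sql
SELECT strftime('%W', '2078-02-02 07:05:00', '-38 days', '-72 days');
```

First apply '-38 days', '-72 days': 2078-02-02 07:05:00 → 2077-10-15 07:05:00.
2077-10-15 is a Friday. SQLite's %W counts Mondays since the year started; the result is 41.

41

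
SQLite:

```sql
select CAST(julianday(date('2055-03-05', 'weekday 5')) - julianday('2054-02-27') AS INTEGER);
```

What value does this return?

`weekday 5` advances to the next Friday; 2055-03-05 is already a Friday, so it stays at 2055-03-05.
1 day remains in February 2054 after the 27th (28 − 27).
Full months from March 2054 through February 2055 contribute their day counts.
Then 5 days into March 2055.
Total: 1 + 31 + 30 + 31 + 30 + 31 + 31 + 30 + 31 + 30 + 31 + 31 + 28 + 5 = 371.

371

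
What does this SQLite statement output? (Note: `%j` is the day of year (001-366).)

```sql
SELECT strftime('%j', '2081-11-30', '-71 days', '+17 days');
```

First apply '-71 days', '+17 days': 2081-11-30 → 2081-10-07.
Day-of-year for 2081-10-07: days since 2081-01-01 inclusive = 280, zero-padded to 280.

280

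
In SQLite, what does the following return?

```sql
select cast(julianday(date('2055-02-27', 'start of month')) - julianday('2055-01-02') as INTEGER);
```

30

`start of month` rewinds 2055-02-27 to 2055-02-01.
29 days remain in January 2055 after the 2nd (31 − 2).
Then 1 day into February 2055.
Total: 29 + 1 = 30.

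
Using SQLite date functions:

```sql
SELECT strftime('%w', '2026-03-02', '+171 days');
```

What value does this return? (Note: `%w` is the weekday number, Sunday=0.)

4

First apply '+171 days': 2026-03-02 → 2026-08-20.
2026-08-20 is a Thursday; with Sunday=0 that is 4.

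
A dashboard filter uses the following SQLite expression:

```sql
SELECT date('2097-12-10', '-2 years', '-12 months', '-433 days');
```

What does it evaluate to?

Adding -2 years to 2097-12-10 gives 2095-12-10.
Adding -12 months to 2095-12-10 gives 2094-12-10.
Applying '-433 days' to 2094-12-10: counting 433 days back gives 2093-10-03.

2093-10-03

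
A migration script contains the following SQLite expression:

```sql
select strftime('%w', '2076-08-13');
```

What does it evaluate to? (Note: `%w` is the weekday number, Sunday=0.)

2076-08-13 is a Thursday; with Sunday=0 that is 4.

4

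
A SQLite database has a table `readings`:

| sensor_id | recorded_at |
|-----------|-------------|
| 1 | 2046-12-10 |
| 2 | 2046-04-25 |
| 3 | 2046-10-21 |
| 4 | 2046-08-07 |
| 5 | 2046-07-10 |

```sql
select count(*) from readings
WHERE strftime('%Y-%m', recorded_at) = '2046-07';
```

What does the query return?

1

Rows with year-month 2046-07: 2046-07-10 → 1.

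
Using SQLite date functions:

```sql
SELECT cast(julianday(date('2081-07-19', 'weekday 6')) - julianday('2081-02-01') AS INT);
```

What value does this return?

`weekday 6` advances to the next Saturday; 2081-07-19 is already a Saturday, so it stays at 2081-07-19.
27 days remain in February 2081 after the 1st (28 − 1).
March 2081: 31 days.
April 2081: 30 days.
May 2081: 31 days.
June 2081: 30 days.
Then 19 days into July 2081.
Total: 27 + 31 + 30 + 31 + 30 + 19 = 168.

168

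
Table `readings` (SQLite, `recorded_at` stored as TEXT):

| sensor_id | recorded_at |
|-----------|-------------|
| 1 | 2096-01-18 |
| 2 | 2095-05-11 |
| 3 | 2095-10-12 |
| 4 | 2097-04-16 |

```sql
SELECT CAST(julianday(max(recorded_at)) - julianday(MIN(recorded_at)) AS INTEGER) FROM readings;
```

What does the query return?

MIN = 2095-05-11, MAX = 2097-04-16.
20 days remain in May 2095 after the 11th (31 − 11).
Full months from June 2095 through March 2097 contribute their day counts.
Then 16 days into April 2097.
Total: 20 + 30 + 31 + 31 + 30 + 31 + 30 + 31 + 31 + 29 + 31 + 30 + 31 + 30 + 31 + 31 + 30 + 31 + 30 + 31 + 31 + 28 + 31 + 16 = 706.

706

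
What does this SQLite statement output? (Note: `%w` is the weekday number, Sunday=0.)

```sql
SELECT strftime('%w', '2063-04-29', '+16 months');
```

First apply '+16 months': 2063-04-29 → 2064-08-29.
2064-08-29 is a Friday; with Sunday=0 that is 5.

5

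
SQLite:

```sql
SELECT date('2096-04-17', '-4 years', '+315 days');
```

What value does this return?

2093-02-26

Adding -4 years to 2096-04-17 gives 2092-04-17.
Applying '+315 days' to 2092-04-17: counting 315 days forward gives 2093-02-26.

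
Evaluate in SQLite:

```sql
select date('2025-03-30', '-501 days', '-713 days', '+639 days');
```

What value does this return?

Applying '-501 days' to 2025-03-30: counting 501 days back gives 2023-11-15.
Applying '-713 days' to 2023-11-15: counting 713 days back gives 2021-12-02.
Applying '+639 days' to 2021-12-02: counting 639 days forward gives 2023-09-02.

2023-09-02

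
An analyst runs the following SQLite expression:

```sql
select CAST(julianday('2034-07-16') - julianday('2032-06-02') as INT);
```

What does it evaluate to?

774

28 days remain in June 2032 after the 2nd (30 − 2).
Full months from July 2032 through June 2034 contribute their day counts.
Then 16 days into July 2034.
Total: 28 + 31 + 31 + 30 + 31 + 30 + 31 + 31 + 28 + 31 + 30 + 31 + 30 + 31 + 31 + 30 + 31 + 30 + 31 + 31 + 28 + 31 + 30 + 31 + 30 + 16 = 774.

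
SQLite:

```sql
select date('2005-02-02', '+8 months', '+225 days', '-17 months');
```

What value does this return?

Adding +8 months to 2005-02-02 gives 2005-10-02.
Applying '+225 days' to 2005-10-02: counting 225 days forward gives 2006-05-15.
Adding -17 months to 2006-05-15 gives 2004-12-15.

2004-12-15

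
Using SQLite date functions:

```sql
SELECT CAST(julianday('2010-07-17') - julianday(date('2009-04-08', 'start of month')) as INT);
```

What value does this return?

472

`start of month` rewinds 2009-04-08 to 2009-04-01.
29 days remain in April 2009 after the 1st (30 − 1).
Full months from May 2009 through June 2010 contribute their day counts.
Then 17 days into July 2010.
Total: 29 + 31 + 30 + 31 + 31 + 30 + 31 + 30 + 31 + 31 + 28 + 31 + 30 + 31 + 30 + 17 = 472.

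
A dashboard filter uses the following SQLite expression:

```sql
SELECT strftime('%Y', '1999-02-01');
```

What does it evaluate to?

`%Y` extracts the 4-digit year: 1999.

1999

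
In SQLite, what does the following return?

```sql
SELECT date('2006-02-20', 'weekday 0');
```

`weekday 0` advances to the next Sunday; 2006-02-20 is a Monday, so it moves forward to 2006-02-26.

2006-02-26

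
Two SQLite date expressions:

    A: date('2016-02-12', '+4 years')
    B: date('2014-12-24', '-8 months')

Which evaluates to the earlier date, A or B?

B

A = 2020-02-12.
B = 2014-04-24.
B is earlier.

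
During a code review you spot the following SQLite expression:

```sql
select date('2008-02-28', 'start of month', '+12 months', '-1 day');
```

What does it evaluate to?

`start of month` rewinds 2008-02-28 to 2008-02-01.
Adding +12 months to 2008-02-01 gives 2009-02-01.
Going back 1 day from 2009-02-01 reaches 2009-01-31 (last day of January, 31 days).

2009-01-31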